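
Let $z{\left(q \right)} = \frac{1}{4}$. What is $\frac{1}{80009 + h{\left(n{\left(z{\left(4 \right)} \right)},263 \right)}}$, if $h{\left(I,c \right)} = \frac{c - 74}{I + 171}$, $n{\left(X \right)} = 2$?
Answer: $\frac{173}{13841746} \approx 1.2498 \cdot 10^{-5}$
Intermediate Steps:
$z{\left(q \right)} = \frac{1}{4}$
$h{\left(I,c \right)} = \frac{-74 + c}{171 + I}$
$\frac{1}{80009 + h{\left(n{\left(z{\left(4 \right)} \right)},263 \right)}} = \frac{1}{80009 + \frac{-74 + 263}{171 + 2}} = \frac{1}{80009 + \frac{1}{173} \cdot 189} = \frac{1}{80009 + \frac{189}{173}} = \frac{1}{\frac{13841746}{173}} = \frac{173}{13841746}$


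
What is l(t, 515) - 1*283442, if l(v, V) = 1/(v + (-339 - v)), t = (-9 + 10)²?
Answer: -96086839/339 ≈ -2.8344e+5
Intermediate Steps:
t = 1 (t = 1² = 1)
l(v, V) = -1/339 (l(v, V) = 1/(-339) = -1/339)
l(t, 515) - 1*283442 = -1/339 - 1*283442 = -1/339 - 283442 = -96086839/339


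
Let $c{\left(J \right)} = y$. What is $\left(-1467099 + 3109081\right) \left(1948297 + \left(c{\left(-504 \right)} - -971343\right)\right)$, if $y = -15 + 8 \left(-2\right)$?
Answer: $4793945425038$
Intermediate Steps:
$y = -31$ ($y = -15 - 16 = -31$)
$c{\left(J \right)} = -31$
$\left(-1467099 + 3109081\right) \left(1948297 + \left(c{\left(-504 \right)} - -971343\right)\right) = \left(-1467099 + 3109081\right) \left(1948297 - -971312\right) = 1641982 \left(1948297 + \left(-31 + 971343\right)\right) = 1641982 \left(1948297 + 971312\right) = 1641982 \cdot 2919609 = 4793945425038$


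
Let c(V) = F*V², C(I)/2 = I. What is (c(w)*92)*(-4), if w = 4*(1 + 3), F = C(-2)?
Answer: 376832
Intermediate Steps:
C(I) = 2*I
F = -4 (F = 2*(-2) = -4)
w = 16 (w = 4*4 = 16)
c(V) = -4*V²
(c(w)*92)*(-4) = (-4*16²*92)*(-4) = (-4*256*92)*(-4) = -1024*92*(-4) = -94208*(-4) = 376832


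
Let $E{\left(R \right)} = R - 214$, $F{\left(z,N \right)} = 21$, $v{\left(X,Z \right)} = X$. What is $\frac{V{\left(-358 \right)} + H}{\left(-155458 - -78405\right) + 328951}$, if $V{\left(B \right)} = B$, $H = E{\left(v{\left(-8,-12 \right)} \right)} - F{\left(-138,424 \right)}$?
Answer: $- \frac{601}{251898} \approx -0.0023859$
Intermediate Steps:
$E{\left(R \right)} = -214 + R$
$H = -243$ ($H = \left(-214 - 8\right) - 21 = -222 - 21 = -243$)
$\frac{V{\left(-358 \right)} + H}{\left(-155458 - -78405\right) + 328951} = \frac{-358 - 243}{\left(-155458 - -78405\right) + 328951} = - \frac{601}{\left(-155458 + 78405\right) + 328951} = - \frac{601}{-77053 + 328951} = - \frac{601}{251898}$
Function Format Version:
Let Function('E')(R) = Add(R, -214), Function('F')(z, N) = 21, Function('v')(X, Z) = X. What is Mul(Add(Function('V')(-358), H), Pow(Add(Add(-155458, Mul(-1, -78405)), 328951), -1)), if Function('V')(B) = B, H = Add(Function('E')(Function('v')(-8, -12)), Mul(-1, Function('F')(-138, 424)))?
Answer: Rational(-601, 251898) ≈ -0.0023859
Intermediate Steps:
Function('E')(R) = Add(-214, R)
H = -243 (H = Add(Add(-214, -8), Mul(-1, 21)) = Add(-222, -21) = -243)
Mul(Add(Function('V')(-358), H), Pow(Add(Add(-155458, Mul(-1, -78405)), 328951), -1)) = Mul(Add(-358, -243), Pow(Add(Add(-155458, Mul(-1, -78405)), 328951), -1)) = Mul(-601, Pow(Add(Add(-155458, 78405), 328951), -1)) = Mul(-601, Pow(Add(-77053, 328951), -1)) = Mul(-601, Pow(251898, -1)) = Mul(-601, Rational(1, 251898)) = Rational(-601, 251898)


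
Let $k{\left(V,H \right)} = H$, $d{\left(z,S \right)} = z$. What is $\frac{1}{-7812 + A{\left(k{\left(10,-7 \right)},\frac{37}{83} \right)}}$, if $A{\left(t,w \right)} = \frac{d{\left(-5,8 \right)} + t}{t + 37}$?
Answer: $- \frac{5}{39062} \approx -0.000128$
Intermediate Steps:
$A{\left(t,w \right)} = \frac{-5 + t}{37 + t}$ ($A{\left(t,w \right)} = \frac{-5 + t}{t + 37} = \frac{-5 + t}{37 + t}$)
$\frac{1}{-7812 + A{\left(k{\left(10,-7 \right)},\frac{37}{83} \right)}} = \frac{1}{-7812 + \frac{-5 - 7}{37 - 7}} = \frac{1}{-7812 + \frac{1}{30} \left(-12\right)} = \frac{1}{-7812 - \frac{2}{5}} = \frac{1}{- \frac{39062}{5}} = - \frac{5}{39062}$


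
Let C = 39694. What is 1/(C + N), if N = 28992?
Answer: 1/68686 ≈ 1.4559e-5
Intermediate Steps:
1/(C + N) = 1/(39694 + 28992) = 1/68686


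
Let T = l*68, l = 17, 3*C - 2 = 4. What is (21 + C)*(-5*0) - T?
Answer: -1156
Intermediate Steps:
C = 2 (C = ⅔ + (⅓)*4 = ⅔ + 4/3 = 2)
T = 1156 (T = 17*68 = 1156)
(21 + C)*(-5*0) - T = (21 + 2)*(-5*0) - 1*1156 = 23*0 - 1156 = 0 - 1156 = -1156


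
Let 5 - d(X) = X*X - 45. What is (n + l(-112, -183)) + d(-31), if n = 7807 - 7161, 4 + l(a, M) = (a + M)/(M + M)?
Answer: -98159/366 ≈ -268.19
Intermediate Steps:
l(a, M) = -4 + (M + a)/(2*M) (l(a, M) = -4 + (a + M)/(M + M) = -4 + (M + a)/((2*M)) = -4 + (M + a)*(1/(2*M)) = -4 + (M + a)/(2*M))
n = 646
d(X) = 50 - X**2 (d(X) = 5 - (X*X - 45) = 5 - (X**2 - 45) = 5 - (-45 + X**2) = 5 + (45 - X**2) = 50 - X**2)
(n + l(-112, -183)) + d(-31) = (646 + (1/2)*(-112 - 7*(-183))/(-183)) + (50 - 1*(-31)**2) = (646 + (1/2)*(-1/183)*(-112 + 1281)) + (50 - 1*961) = (646 + (1/2)*(-1/183)*1169) + (50 - 961) = (646 - 1169/366) - 911 = 235267/366 - 911 = -98159/366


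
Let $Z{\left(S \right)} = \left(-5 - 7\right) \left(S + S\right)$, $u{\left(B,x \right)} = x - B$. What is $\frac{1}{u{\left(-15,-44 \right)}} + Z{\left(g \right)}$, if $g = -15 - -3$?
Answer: $\frac{8351}{29} \approx 287.97$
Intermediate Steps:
$g = -12$ ($g = -15 + 3 = -12$)
$Z{\left(S \right)} = - 24 S$ ($Z{\left(S \right)} = - 12 \cdot 2 S = - 24 S$)
$\frac{1}{u{\left(-15,-44 \right)}} + Z{\left(g \right)} = \frac{1}{-44 - -15} - -288 = \frac{1}{-44 + 15} + 288 = \frac{1}{-29} + 288 = - \frac{1}{29} + 288 = \frac{8351}{29}$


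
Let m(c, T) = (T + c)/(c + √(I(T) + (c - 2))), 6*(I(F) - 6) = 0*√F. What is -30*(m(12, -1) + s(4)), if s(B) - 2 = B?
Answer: -1605/8 ≈ -200.63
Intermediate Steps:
I(F) = 6 (I(F) = 6 + (0*√F)/6 = 6 + (⅙)*0 = 6 + 0 = 6)
s(B) = 2 + B
m(c, T) = (T + c)/(c + √(4 + c)) (m(c, T) = (T + c)/(c + √(6 + (c - 2))) = (T + c)/(c + √(6 + (-2 + c))) = (T + c)/(c + √(4 + c)))
-30*(m(12, -1) + s(4)) = -30*((-1 + 12)/(12 + √(4 + 12)) + (2 + 4)) = -30*(11/(12 + √16) + 6) = -30*(11/(12 + 4) + 6) = -30*(11/16 + 6) = -30*107/16 = -1605/8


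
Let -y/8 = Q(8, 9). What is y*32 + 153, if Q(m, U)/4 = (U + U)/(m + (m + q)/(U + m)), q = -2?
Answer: -145809/71 ≈ -2053.6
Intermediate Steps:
Q(m, U) = 8*U/(m + (-2 + m)/(U + m)) (Q(m, U) = 4*((U + U)/(m + (m - 2)/(U + m))) = 4*((2*U)/(m + (-2 + m)/(U + m))) = 4*(2*U/(m + (-2 + m)/(U + m))) = 8*U/(m + (-2 + m)/(U + m)))
y = -4896/71 (y = -64*9*(9 + 8)/(-2 + 8 + 8**2 + 9*8) = -64*9*17/(-2 + 8 + 64 + 72) = -64*9*17/142 = -8*612/71 = -4896/71 ≈ -68.958)
y*32 + 153 = -4896/71*32 + 153 = -156672/71 + 153 = -145809/71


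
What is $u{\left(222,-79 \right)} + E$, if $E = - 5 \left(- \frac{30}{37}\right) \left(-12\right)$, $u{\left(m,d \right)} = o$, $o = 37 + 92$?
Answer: $\frac{2973}{37} \approx 80.351$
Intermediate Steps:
$o = 129$
$u{\left(m,d \right)} = 129$
$E = - \frac{1800}{37}$ ($E = - 5 \left(\left(-30\right) \frac{1}{37}\right) \left(-12\right) = \left(-5\right) \left(- \frac{30}{37}\right) \left(-12\right) = \frac{150}{37} \left(-12\right) = - \frac{1800}{37} \approx -48.649$)
$u{\left(222,-79 \right)} + E = 129 - \frac{1800}{37} = \frac{2973}{37}$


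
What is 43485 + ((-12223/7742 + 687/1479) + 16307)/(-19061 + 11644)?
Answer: 1230965504283049/28309250102 ≈ 43483.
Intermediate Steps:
43485 + ((-12223/7742 + 687/1479) + 16307)/(-19061 + 11644) = 43485 + ((-12223*1/7742 + 687*(1/1479)) + 16307)/(-7417) = 43485 + ((-12223/7742 + 229/493) + 16307)*(-1/7417) = 43485 + (-4253021/3816806 + 16307)*(-1/7417) = 43485 + (62236402421/3816806)*(-1/7417) = 43485 - 62236402421/28309250102 = 1230965504283049/28309250102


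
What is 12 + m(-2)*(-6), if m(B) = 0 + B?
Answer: 24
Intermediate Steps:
m(B) = B
12 + m(-2)*(-6) = 12 - 2*(-6) = 12 + 12 = 24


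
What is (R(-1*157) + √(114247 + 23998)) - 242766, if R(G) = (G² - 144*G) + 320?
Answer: -195189 + √138245 ≈ -1.9482e+5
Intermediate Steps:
R(G) = 320 + G² - 144*G
(R(-1*157) + √(114247 + 23998)) - 242766 = ((320 + (-1*157)² - (-144)*157) + √(114247 + 23998)) - 242766 = ((320 + (-157)² - 144*(-157)) + √138245) - 242766 = ((320 + 24649 + 22608) + √138245) - 242766 = (47577 + √138245) - 242766 = -195189 + √138245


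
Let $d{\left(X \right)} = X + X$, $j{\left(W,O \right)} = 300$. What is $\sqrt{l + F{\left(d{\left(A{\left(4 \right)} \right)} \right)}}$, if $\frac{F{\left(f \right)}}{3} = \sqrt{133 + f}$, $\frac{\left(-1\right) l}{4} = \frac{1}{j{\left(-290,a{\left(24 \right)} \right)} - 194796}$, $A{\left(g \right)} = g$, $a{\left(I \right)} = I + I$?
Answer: $\frac{\sqrt{3039 + 443305008 \sqrt{141}}}{12156} \approx 5.9685$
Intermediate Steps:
$a{\left(I \right)} = 2 I$
$d{\left(X \right)} = 2 X$
$l = \frac{1}{48624}$ ($l = - \frac{4}{300 - 194796} = - \frac{4}{-194496} = \left(-4\right) \left(- \frac{1}{194496}\right) = \frac{1}{48624} \approx 2.0566 \cdot 10^{-5}$)
$F{\left(f \right)} = 3 \sqrt{133 + f}$
$\sqrt{l + F{\left(d{\left(A{\left(4 \right)} \right)} \right)}} = \sqrt{\frac{1}{48624} + 3 \sqrt{133 + 2 \cdot 4}} = \sqrt{\frac{1}{48624} + 3 \sqrt{133 + 8}} = \sqrt{\frac{1}{48624} + 3 \sqrt{141}}$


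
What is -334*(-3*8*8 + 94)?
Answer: 32732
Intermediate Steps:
-334*(-3*8*8 + 94) = -334*(-24*8 + 94) = -334*(-192 + 94) = -334*(-98) = 32732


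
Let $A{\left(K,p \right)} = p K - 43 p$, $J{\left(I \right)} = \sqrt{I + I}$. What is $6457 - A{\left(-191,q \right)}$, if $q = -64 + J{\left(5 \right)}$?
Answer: $-8519 + 234 \sqrt{10} \approx -7779.0$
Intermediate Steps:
$J{\left(I \right)} = \sqrt{2} \sqrt{I}$ ($J{\left(I \right)} = \sqrt{2 I} = \sqrt{2} \sqrt{I}$)
$q = -64 + \sqrt{10}$ ($q = -64 + \sqrt{2} \sqrt{5} = -64 + \sqrt{10} \approx -60.838$)
$A{\left(K,p \right)} = - 43 p + K p$ ($A{\left(K,p \right)} = K p - 43 p = - 43 p + K p$)
$6457 - A{\left(-191,q \right)} = 6457 - \left(-64 + \sqrt{10}\right) \left(-43 - 191\right) = 6457 - \left(-64 + \sqrt{10}\right) \left(-234\right) = 6457 - \left(14976 - 234 \sqrt{10}\right) = -8519 + 234 \sqrt{10}$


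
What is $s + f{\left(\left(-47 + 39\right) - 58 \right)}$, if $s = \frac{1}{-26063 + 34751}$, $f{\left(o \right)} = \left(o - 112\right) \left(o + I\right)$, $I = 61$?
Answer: $\frac{7732321}{8688} \approx 890.0$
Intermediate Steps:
$f{\left(o \right)} = \left(-112 + o\right) \left(61 + o\right)$ ($f{\left(o \right)} = \left(o - 112\right) \left(o + 61\right) = \left(-112 + o\right) \left(61 + o\right)$)
$s = \frac{1}{8688} \approx 0.0001151$
$s + f{\left(\left(-47 + 39\right) - 58 \right)} = \frac{1}{8688} - \left(6832 - \left(\left(-47 + 39\right) - 58\right)^{2} + 51 \left(\left(-47 + 39\right) - 58\right)\right) = \frac{1}{8688} - \left(6832 - \left(-8 - 58\right)^{2} + 51 \left(-8 - 58\right)\right) = \frac{1}{8688} - \left(3466 - 4356\right) = \frac{1}{8688} + \left(-6832 + 4356 + 3366\right) = \frac{1}{8688} + 890 = \frac{7732321}{8688}$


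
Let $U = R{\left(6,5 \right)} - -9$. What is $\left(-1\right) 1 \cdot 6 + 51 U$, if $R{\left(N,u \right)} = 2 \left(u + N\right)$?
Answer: $1575$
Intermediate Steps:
$R{\left(N,u \right)} = 2 N + 2 u$ ($R{\left(N,u \right)} = 2 \left(N + u\right) = 2 N + 2 u$)
$U = 31$ ($U = \left(2 \cdot 6 + 2 \cdot 5\right) - -9 = \left(12 + 10\right) + 9 = 22 + 9 = 31$)
$\left(-1\right) 1 \cdot 6 + 51 U = \left(-1\right) 1 \cdot 6 + 51 \cdot 31 = \left(-1\right) 6 + 1581 = -6 + 1581 = 1575$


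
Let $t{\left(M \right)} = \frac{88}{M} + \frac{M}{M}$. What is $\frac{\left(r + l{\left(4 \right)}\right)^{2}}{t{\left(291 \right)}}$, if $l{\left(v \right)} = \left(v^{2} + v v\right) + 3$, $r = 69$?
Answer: $\frac{3147456}{379} \approx 8304.6$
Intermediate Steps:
$l{\left(v \right)} = 3 + 2 v^{2}$ ($l{\left(v \right)} = \left(v^{2} + v^{2}\right) + 3 = 2 v^{2} + 3 = 3 + 2 v^{2}$)
$t{\left(M \right)} = 1 + \frac{88}{M}$ ($t{\left(M \right)} = \frac{88}{M} + 1 = 1 + \frac{88}{M}$)
$\frac{\left(r + l{\left(4 \right)}\right)^{2}}{t{\left(291 \right)}} = \frac{\left(69 + \left(3 + 2 \cdot 4^{2}\right)\right)^{2}}{\frac{1}{291} \left(88 + 291\right)} = \frac{\left(69 + \left(3 + 2 \cdot 16\right)\right)^{2}}{\frac{1}{291} \cdot 379} = \frac{\left(69 + \left(3 + 32\right)\right)^{2}}{\frac{379}{291}} = \left(69 + 35\right)^{2} \cdot \frac{291}{379} = 104^{2} \cdot \frac{291}{379} = 10816 \cdot \frac{291}{379} = \frac{3147456}{379}$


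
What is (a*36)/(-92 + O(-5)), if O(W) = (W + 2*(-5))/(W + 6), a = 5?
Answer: -180/107 ≈ -1.6822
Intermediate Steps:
O(W) = (-10 + W)/(6 + W) (O(W) = (W - 10)/(6 + W) = (-10 + W)/(6 + W))
(a*36)/(-92 + O(-5)) = (5*36)/(-92 + (-10 - 5)/(6 - 5)) = 180/(-92 - 15/1) = 180/(-92 + 1*(-15)) = 180/(-92 - 15) = 180/(-107) = 180*(-1/107) = -180/107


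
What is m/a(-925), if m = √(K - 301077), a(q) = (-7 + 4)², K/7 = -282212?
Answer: I*√2276561/9 ≈ 167.65*I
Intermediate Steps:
K = -1975484 (K = 7*(-282212) = -1975484)
a(q) = 9 (a(q) = (-3)² = 9)
m = I*√2276561 (m = √(-1975484 - 301077) = √(-2276561) = I*√2276561 ≈ 1508.8*I)
m/a(-925) = (I*√2276561)/9 = (I*√2276561)*(⅑) = I*√2276561/9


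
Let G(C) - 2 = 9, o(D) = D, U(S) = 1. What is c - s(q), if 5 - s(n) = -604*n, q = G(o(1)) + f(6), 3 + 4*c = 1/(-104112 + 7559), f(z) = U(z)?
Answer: -700371324/96553 ≈ -7253.8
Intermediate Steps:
G(C) = 11 (G(C) = 2 + 9 = 11)
f(z) = 1
c = -72415/96553 (c = -¾ + 1/(4*(-104112 + 7559)) = -¾ + (¼)/(-96553) = -¾ + (¼)*(-1/96553) = -¾ - 1/386212 = -72415/96553 ≈ -0.75000)
q = 12 (q = 11 + 1 = 12)
s(n) = 5 + 604*n (s(n) = 5 - (-604)*n = 5 + 604*n)
c - s(q) = -72415/96553 - (5 + 604*12) = -72415/96553 - (5 + 7248) = -72415/96553 - 1*7253 = -72415/96553 - 7253 = -700371324/96553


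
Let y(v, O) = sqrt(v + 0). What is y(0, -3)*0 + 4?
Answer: 4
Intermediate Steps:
y(v, O) = sqrt(v)
y(0, -3)*0 + 4 = sqrt(0)*0 + 4 = 0*0 + 4 = 0 + 4 = 4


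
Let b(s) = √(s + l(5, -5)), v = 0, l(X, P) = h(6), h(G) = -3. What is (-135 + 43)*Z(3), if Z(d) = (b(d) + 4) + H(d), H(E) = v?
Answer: -368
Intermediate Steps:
l(X, P) = -3
H(E) = 0
b(s) = √(-3 + s) (b(s) = √(s - 3) = √(-3 + s))
Z(d) = 4 + √(-3 + d) (Z(d) = (√(-3 + d) + 4) + 0 = (4 + √(-3 + d)) + 0 = 4 + √(-3 + d))
(-135 + 43)*Z(3) = (-135 + 43)*(4 + √(-3 + 3)) = -92*(4 + √0) = -92*(4 + 0) = -92*4 = -368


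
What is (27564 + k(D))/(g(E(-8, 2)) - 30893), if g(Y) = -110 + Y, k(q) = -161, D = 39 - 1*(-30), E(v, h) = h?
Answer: -27403/31001 ≈ -0.88394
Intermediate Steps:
D = 69 (D = 39 + 30 = 69)
(27564 + k(D))/(g(E(-8, 2)) - 30893) = (27564 - 161)/((-110 + 2) - 30893) = 27403/(-108 - 30893) = 27403/(-31001) = 27403*(-1/31001) = -27403/31001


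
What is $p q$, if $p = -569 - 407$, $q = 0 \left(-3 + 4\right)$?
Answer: $0$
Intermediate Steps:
$q = 0$ ($q = 0 \cdot 1 = 0$)
$p = -976$
$p q = \left(-976\right) 0 = 0$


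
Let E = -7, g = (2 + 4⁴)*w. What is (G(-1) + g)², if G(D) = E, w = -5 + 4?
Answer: 70225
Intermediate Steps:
w = -1
g = -258 (g = (2 + 4⁴)*(-1) = (2 + 256)*(-1) = 258*(-1) = -258)
G(D) = -7
(G(-1) + g)² = (-7 - 258)² = (-265)² = 70225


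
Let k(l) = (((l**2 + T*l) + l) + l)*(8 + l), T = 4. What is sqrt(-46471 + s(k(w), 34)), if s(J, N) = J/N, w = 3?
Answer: I*sqrt(53710378)/34 ≈ 215.55*I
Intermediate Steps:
k(l) = (8 + l)*(l**2 + 6*l) (k(l) = (((l**2 + 4*l) + l) + l)*(8 + l) = ((l**2 + 5*l) + l)*(8 + l) = (l**2 + 6*l)*(8 + l) = (8 + l)*(l**2 + 6*l))
sqrt(-46471 + s(k(w), 34)) = sqrt(-46471 + (3*(48 + 3**2 + 14*3))/34) = sqrt(-46471 + (3*(48 + 9 + 42))*(1/34)) = sqrt(-46471 + (3*99)*(1/34)) = sqrt(-46471 + 297*(1/34)) = sqrt(-46471 + 297/34) = sqrt(-1579717/34) = I*sqrt(53710378)/34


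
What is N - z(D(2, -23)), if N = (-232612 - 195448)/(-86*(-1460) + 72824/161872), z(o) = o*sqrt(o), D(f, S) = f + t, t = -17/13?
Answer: -509492120/149446479 - 27*sqrt(13)/169 ≈ -3.9852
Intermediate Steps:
t = -17/13 (t = -17*1/13 = -17/13 ≈ -1.3077)
D(f, S) = -17/13 + f (D(f, S) = f - 17/13 = -17/13 + f)
z(o) = o**(3/2)
N = -509492120/149446479 (N = -428060/(125560 + 72824*(1/161872)) = -428060/(125560 + 9103/20234) = -428060/2540590143/20234 = -428060*20234/2540590143 = -509492120/149446479 ≈ -3.4092)
N - z(D(2, -23)) = -509492120/149446479 - (-17/13 + 2)**(3/2) = -509492120/149446479 - (9/13)**(3/2) = -509492120/149446479 - 27*sqrt(13)/169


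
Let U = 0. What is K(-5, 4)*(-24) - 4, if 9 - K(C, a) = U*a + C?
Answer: -340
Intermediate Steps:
K(C, a) = 9 - C (K(C, a) = 9 - (0*a + C) = 9 - (0 + C) = 9 - C)
K(-5, 4)*(-24) - 4 = (9 - 1*(-5))*(-24) - 4 = (9 + 5)*(-24) - 4 = 14*(-24) - 4 = -336 - 4 = -340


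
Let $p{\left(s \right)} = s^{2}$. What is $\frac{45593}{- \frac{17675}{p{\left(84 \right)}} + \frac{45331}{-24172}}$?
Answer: $- \frac{277722646992}{26681987} \approx -10409.0$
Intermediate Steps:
$\frac{45593}{- \frac{17675}{p{\left(84 \right)}} + \frac{45331}{-24172}} = \frac{45593}{- \frac{17675}{84^{2}} + \frac{45331}{-24172}} = \frac{45593}{- \frac{17675}{7056} + 45331 \left(- \frac{1}{24172}\right)} = \frac{45593}{\left(-17675\right) \frac{1}{7056} - \frac{45331}{24172}} = \frac{45593}{- \frac{2525}{1008} - \frac{45331}{24172}} = \frac{45593}{- \frac{26681987}{6091344}} = 45593 \left(- \frac{6091344}{26681987}\right) = - \frac{277722646992}{26681987}$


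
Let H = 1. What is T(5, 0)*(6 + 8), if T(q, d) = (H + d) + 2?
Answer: 42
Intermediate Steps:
T(q, d) = 3 + d (T(q, d) = (1 + d) + 2 = 3 + d)
T(5, 0)*(6 + 8) = (3 + 0)*(6 + 8) = 3*14 = 42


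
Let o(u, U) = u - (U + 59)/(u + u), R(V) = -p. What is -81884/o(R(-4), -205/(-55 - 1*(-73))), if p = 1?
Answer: -2947824/821 ≈ -3590.5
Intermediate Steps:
R(V) = -1 (R(V) = -1*1 = -1)
o(u, U) = u - (59 + U)/(2*u)
-81884/o(R(-4), -205/(-55 - 1*(-73))) = -81884*(-2/(-59 - (-205)/(-55 - 1*(-73)) + 2*(-1)²)) = -81884*(-2/(-59 - (-205)/(-55 + 73) + 2*1)) = -81884*(-2/(-59 - (-205)/18 + 2)) = -81884*(-2/(-59 - 1*(-205/18) + 2)) = -81884*(-2/(-59 + 205/18 + 2)) = -81884/((½)*(-1)*(-821/18)) = -81884/821/36 = -81884*36/821 = -2947824/821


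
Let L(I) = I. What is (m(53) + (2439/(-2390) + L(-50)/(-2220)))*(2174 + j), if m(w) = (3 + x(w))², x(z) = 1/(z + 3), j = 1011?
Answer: 43853414449/1697856 ≈ 25829.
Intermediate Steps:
x(z) = 1/(3 + z)
m(w) = (3 + 1/(3 + w))²
(m(53) + (2439/(-2390) + L(-50)/(-2220)))*(2174 + j) = ((10 + 3*53)²/(3 + 53)² + (2439/(-2390) - 50/(-2220)))*(2174 + 1011) = ((10 + 159)²/56² + (2439*(-1/2390) - 50*(-1/2220)))*3185 = ((1/3136)*169² + (-2439/2390 + 5/222))*3185 = ((1/3136)*28561 - 132377/132645)*3185 = (28561/3136 - 132377/132645)*3185 = (3373339573/415974720)*3185 = 43853414449/1697856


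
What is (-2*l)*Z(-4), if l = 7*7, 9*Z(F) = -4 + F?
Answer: 784/9 ≈ 87.111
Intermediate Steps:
Z(F) = -4/9 + F/9 (Z(F) = (-4 + F)/9 = -4/9 + F/9)
l = 49
(-2*l)*Z(-4) = (-2*49)*(-4/9 + (⅑)*(-4)) = -98*(-4/9 - 4/9) = -98*(-8/9) = 784/9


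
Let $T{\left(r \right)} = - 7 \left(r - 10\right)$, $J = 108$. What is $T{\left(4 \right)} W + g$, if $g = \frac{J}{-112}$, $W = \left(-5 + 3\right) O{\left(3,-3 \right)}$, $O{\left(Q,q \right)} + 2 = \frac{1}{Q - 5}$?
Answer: $\frac{5853}{28} \approx 209.04$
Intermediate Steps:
$T{\left(r \right)} = 70 - 7 r$ ($T{\left(r \right)} = - 7 \left(-10 + r\right) = 70 - 7 r$)
$O{\left(Q,q \right)} = -2 + \frac{1}{-5 + Q}$ ($O{\left(Q,q \right)} = -2 + \frac{1}{Q - 5} = -2 + \frac{1}{-5 + Q}$)
$W = 5$ ($W = \left(-5 + 3\right) \frac{11 - 6}{-5 + 3} = - 2 \frac{11 - 6}{-2} = - 2 \left(\left(- \frac{1}{2}\right) 5\right) = \left(-2\right) \left(- \frac{5}{2}\right) = 5$)
$g = - \frac{27}{28}$ ($g = \frac{108}{-112} = 108 \left(- \frac{1}{112}\right) = - \frac{27}{28} \approx -0.96429$)
$T{\left(4 \right)} W + g = \left(70 - 28\right) 5 - \frac{27}{28} = 42 \cdot 5 - \frac{27}{28} = 210 - \frac{27}{28} = \frac{5853}{28}$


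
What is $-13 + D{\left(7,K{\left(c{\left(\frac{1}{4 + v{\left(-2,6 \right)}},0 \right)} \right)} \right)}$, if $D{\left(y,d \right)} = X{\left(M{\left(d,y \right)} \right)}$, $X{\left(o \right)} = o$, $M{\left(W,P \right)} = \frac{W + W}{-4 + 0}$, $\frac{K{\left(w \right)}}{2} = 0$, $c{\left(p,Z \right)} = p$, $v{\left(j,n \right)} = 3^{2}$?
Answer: $-13$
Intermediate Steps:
$v{\left(j,n \right)} = 9$
$K{\left(w \right)} = 0$ ($K{\left(w \right)} = 2 \cdot 0 = 0$)
$M{\left(W,P \right)} = - \frac{W}{2}$ ($M{\left(W,P \right)} = \frac{2 W}{-4} = 2 W \left(- \frac{1}{4}\right) = - \frac{W}{2}$)
$D{\left(y,d \right)} = - \frac{d}{2}$
$-13 + D{\left(7,K{\left(c{\left(\frac{1}{4 + v{\left(-2,6 \right)}},0 \right)} \right)} \right)} = -13 - 0 = -13 + 0 = -13$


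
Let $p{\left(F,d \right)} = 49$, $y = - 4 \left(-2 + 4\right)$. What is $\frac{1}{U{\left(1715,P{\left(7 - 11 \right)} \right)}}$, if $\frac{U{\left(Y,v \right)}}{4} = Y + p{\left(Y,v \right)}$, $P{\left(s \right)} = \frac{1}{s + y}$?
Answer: $\frac{1}{7056} \approx 0.00014172$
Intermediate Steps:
$y = -8$ ($y = \left(-4\right) 2 = -8$)
$P{\left(s \right)} = \frac{1}{-8 + s}$ ($P{\left(s \right)} = \frac{1}{s - 8} = \frac{1}{-8 + s}$)
$U{\left(Y,v \right)} = 196 + 4 Y$ ($U{\left(Y,v \right)} = 4 \left(Y + 49\right) = 4 \left(49 + Y\right) = 196 + 4 Y$)
$\frac{1}{U{\left(1715,P{\left(7 - 11 \right)} \right)}} = \frac{1}{196 + 4 \cdot 1715} = \frac{1}{196 + 6860} = \frac{1}{7056}$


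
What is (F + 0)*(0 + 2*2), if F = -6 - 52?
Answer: -232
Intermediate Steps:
F = -58
(F + 0)*(0 + 2*2) = (-58 + 0)*(0 + 2*2) = -58*(0 + 4) = -58*4 = -232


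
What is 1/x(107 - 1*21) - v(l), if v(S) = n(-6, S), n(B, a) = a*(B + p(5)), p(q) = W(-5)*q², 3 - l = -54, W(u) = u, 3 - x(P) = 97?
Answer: 701897/94 ≈ 7467.0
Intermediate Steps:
x(P) = -94 (x(P) = 3 - 1*97 = 3 - 97 = -94)
l = 57 (l = 3 - 1*(-54) = 3 + 54 = 57)
p(q) = -5*q²
n(B, a) = a*(-125 + B) (n(B, a) = a*(B - 5*5²) = a*(B - 5*25) = a*(B - 125) = a*(-125 + B))
v(S) = -131*S (v(S) = S*(-125 - 6) = S*(-131) = -131*S)
1/x(107 - 1*21) - v(l) = 1/(-94) - (-131)*57 = -1/94 - 1*(-7467) = -1/94 + 7467 = 701897/94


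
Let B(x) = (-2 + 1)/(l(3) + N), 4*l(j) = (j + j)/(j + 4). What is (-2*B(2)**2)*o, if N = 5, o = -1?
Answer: 392/5329 ≈ 0.073560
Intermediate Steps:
l(j) = j/(2*(4 + j)) (l(j) = ((j + j)/(j + 4))/4 = ((2*j)/(4 + j))/4 = (2*j/(4 + j))/4 = j/(2*(4 + j)))
B(x) = -14/73 (B(x) = (-2 + 1)/((1/2)*3/(4 + 3) + 5) = -1/((1/2)*3/7 + 5) = -1/((1/2)*3*(1/7) + 5) = -1/(3/14 + 5) = -1/73/14 = -1*14/73 = -14/73)
(-2*B(2)**2)*o = -2*(-14/73)**2*(-1) = -2*196/5329*(-1) = -392/5329*(-1) = 392/5329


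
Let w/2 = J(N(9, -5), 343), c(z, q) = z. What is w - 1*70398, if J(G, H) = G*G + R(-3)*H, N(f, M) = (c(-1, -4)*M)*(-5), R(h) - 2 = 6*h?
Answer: -80124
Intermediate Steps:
R(h) = 2 + 6*h
N(f, M) = 5*M (N(f, M) = -M*(-5) = 5*M)
J(G, H) = G**2 - 16*H (J(G, H) = G*G + (2 + 6*(-3))*H = G**2 + (2 - 18)*H = G**2 - 16*H)
w = -9726 (w = 2*((5*(-5))**2 - 16*343) = 2*((-25)**2 - 5488) = 2*(625 - 5488) = 2*(-4863) = -9726)
w - 1*70398 = -9726 - 1*70398 = -9726 - 70398 = -80124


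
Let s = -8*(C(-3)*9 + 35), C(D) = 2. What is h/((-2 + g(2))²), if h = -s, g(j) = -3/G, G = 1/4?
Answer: 106/49 ≈ 2.1633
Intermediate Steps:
G = ¼ ≈ 0.25000
s = -424 (s = -8*(2*9 + 35) = -8*(18 + 35) = -8*53 = -424)
g(j) = -12 (g(j) = -3/¼ = -3*4 = -12)
h = 424 (h = -1*(-424) = 424)
h/((-2 + g(2))²) = 424/((-2 - 12)²) = 424/((-14)²) = 424/196 = 424*(1/196) = 106/49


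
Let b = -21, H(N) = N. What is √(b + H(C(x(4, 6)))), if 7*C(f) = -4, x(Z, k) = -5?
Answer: I*√1057/7 ≈ 4.6445*I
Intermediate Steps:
C(f) = -4/7 (C(f) = (⅐)*(-4) = -4/7)
√(b + H(C(x(4, 6)))) = √(-21 - 4/7) = √(-151/7) = I*√1057/7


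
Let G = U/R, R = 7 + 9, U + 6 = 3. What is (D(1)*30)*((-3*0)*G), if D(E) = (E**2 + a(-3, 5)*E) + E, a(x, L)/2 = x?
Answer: 0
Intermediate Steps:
U = -3 (U = -6 + 3 = -3)
a(x, L) = 2*x
R = 16
D(E) = E**2 - 5*E (D(E) = (E**2 + (2*(-3))*E) + E = (E**2 - 6*E) + E = E**2 - 5*E)
G = -3/16 ≈ -0.18750
(D(1)*30)*((-3*0)*G) = ((1*(-5 + 1))*30)*(-3*0*(-3/16)) = ((1*(-4))*30)*(0*(-3/16)) = -4*30*0 = -120*0 = 0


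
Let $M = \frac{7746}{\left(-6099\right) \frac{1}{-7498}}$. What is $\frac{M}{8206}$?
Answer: $\frac{9679918}{8341399} \approx 1.1605$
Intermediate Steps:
$M = \frac{19359836}{2033}$ ($M = \frac{7746}{\left(-6099\right) \left(- \frac{1}{7498}\right)} = \frac{7746}{\frac{6099}{7498}} = 7746 \cdot \frac{7498}{6099} = \frac{19359836}{2033} \approx 9522.8$)
$\frac{M}{8206} = \frac{19359836}{2033 \cdot 8206} = \frac{19359836}{2033} \cdot \frac{1}{8206} = \frac{9679918}{8341399}$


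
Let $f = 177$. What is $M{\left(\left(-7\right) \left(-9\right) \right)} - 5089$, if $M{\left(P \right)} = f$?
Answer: $-4912$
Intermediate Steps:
$M{\left(P \right)} = 177$
$M{\left(\left(-7\right) \left(-9\right) \right)} - 5089 = 177 - 5089 = -4912$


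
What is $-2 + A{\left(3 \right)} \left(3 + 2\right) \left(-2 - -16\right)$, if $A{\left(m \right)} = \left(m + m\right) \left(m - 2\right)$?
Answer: $418$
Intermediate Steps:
$A{\left(m \right)} = 2 m \left(-2 + m\right)$
$-2 + A{\left(3 \right)} \left(3 + 2\right) \left(-2 - -16\right) = -2 + 2 \cdot 3 \left(-2 + 3\right) \left(3 + 2\right) \left(-2 - -16\right) = -2 + 2 \cdot 3 \cdot 1 \cdot 5 \left(-2 + 16\right) = -2 + 6 \cdot 5 \cdot 14 = -2 + 30 \cdot 14 = -2 + 420 = 418$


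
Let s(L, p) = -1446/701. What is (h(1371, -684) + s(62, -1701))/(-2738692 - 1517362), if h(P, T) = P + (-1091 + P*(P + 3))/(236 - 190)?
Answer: -1363889513/137240717284 ≈ -0.0099379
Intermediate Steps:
s(L, p) = -1446/701 (s(L, p) = -1446*1/701 = -1446/701)
h(P, T) = -1091/46 + P + P*(3 + P)/46 (h(P, T) = P + (-1091 + P*(3 + P))/46 = P + (-1091 + P*(3 + P))*(1/46) = P + (-1091/46 + P*(3 + P)/46) = -1091/46 + P + P*(3 + P)/46)
(h(1371, -684) + s(62, -1701))/(-2738692 - 1517362) = ((-1091/46 + (1/46)*1371**2 + (49/46)*1371) - 1446/701)/(-2738692 - 1517362) = ((-1091/46 + (1/46)*1879641 + 67179/46) - 1446/701)/(-4256054) = ((-1091/46 + 1879641/46 + 67179/46) - 1446/701)*(-1/4256054) = (1945729/46 - 1446/701)*(-1/4256054) = (1363889513/32246)*(-1/4256054) = -1363889513/137240717284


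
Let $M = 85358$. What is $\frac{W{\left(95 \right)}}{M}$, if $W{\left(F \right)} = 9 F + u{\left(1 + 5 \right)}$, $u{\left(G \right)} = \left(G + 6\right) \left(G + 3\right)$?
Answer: $\frac{963}{85358} \approx 0.011282$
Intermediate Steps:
$u{\left(G \right)} = \left(3 + G\right) \left(6 + G\right)$ ($u{\left(G \right)} = \left(6 + G\right) \left(3 + G\right) = \left(3 + G\right) \left(6 + G\right)$)
$W{\left(F \right)} = 108 + 9 F$ ($W{\left(F \right)} = 9 F + \left(18 + \left(1 + 5\right)^{2} + 9 \left(1 + 5\right)\right) = 9 F + \left(18 + 6^{2} + 9 \cdot 6\right) = 9 F + \left(18 + 36 + 54\right) = 9 F + 108 = 108 + 9 F$)
$\frac{W{\left(95 \right)}}{M} = \frac{108 + 9 \cdot 95}{85358} = \left(108 + 855\right) \frac{1}{85358} = 963 \cdot \frac{1}{85358} = \frac{963}{85358}$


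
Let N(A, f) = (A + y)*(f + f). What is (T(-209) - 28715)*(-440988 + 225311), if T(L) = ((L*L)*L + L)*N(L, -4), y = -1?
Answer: 3307978890104735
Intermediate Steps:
N(A, f) = 2*f*(-1 + A) (N(A, f) = (A - 1)*(f + f) = (-1 + A)*(2*f) = 2*f*(-1 + A))
T(L) = (8 - 8*L)*(L + L³) (T(L) = ((L*L)*L + L)*(2*(-4)*(-1 + L)) = (L²*L + L)*(8 - 8*L) = (L³ + L)*(8 - 8*L) = (L + L³)*(8 - 8*L) = (8 - 8*L)*(L + L³))
(T(-209) - 28715)*(-440988 + 225311) = (-8*(-209)*(1 + (-209)²)*(-1 - 209) - 28715)*(-440988 + 225311) = (-8*(-209)*(1 + 43681)*(-210) - 28715)*(-215677) = (-8*(-209)*43682*(-210) - 28715)*(-215677) = (-15337623840 - 28715)*(-215677) = -15337652555*(-215677) = 3307978890104735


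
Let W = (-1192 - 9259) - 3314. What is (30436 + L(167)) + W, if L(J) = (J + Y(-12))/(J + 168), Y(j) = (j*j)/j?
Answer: 1116988/67 ≈ 16671.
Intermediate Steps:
Y(j) = j (Y(j) = j²/j = j)
L(J) = (-12 + J)/(168 + J) (L(J) = (J - 12)/(J + 168) = (-12 + J)/(168 + J))
W = -13765 (W = -10451 - 3314 = -13765)
(30436 + L(167)) + W = (30436 + (-12 + 167)/(168 + 167)) - 13765 = (30436 + 155/335) - 13765 = (30436 + (1/335)*155) - 13765 = (30436 + 31/67) - 13765 = 2039243/67 - 13765 = 1116988/67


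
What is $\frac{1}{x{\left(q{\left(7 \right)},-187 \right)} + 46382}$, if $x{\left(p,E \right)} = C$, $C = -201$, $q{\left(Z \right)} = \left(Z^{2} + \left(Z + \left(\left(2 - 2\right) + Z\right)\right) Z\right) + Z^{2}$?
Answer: $\frac{1}{46181} \approx 2.1654 \cdot 10^{-5}$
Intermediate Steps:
$q{\left(Z \right)} = 4 Z^{2}$ ($q{\left(Z \right)} = \left(Z^{2} + \left(Z + \left(0 + Z\right)\right) Z\right) + Z^{2} = \left(Z^{2} + \left(Z + Z\right) Z\right) + Z^{2} = \left(Z^{2} + 2 Z Z\right) + Z^{2} = \left(Z^{2} + 2 Z^{2}\right) + Z^{2} = 3 Z^{2} + Z^{2} = 4 Z^{2}$)
$x{\left(p,E \right)} = -201$
$\frac{1}{x{\left(q{\left(7 \right)},-187 \right)} + 46382} = \frac{1}{-201 + 46382} = \frac{1}{46181}$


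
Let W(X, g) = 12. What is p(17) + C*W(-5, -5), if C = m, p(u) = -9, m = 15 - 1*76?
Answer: -741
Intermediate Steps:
m = -61 (m = 15 - 76 = -61)
C = -61
p(17) + C*W(-5, -5) = -9 - 61*12 = -9 - 732 = -741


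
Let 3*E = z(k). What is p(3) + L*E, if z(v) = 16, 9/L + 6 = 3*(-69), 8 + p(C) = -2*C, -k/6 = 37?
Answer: -1010/71 ≈ -14.225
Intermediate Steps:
k = -222 (k = -6*37 = -222)
p(C) = -8 - 2*C
L = -3/71 (L = 9/(-6 + 3*(-69)) = 9/(-6 - 207) = 9/(-213) = 9*(-1/213) = -3/71 ≈ -0.042253)
E = 16/3 (E = (1/3)*16 = 16/3 ≈ 5.3333)
p(3) + L*E = (-8 - 2*3) - 3/71*16/3 = (-8 - 6) - 16/71 = -14 - 16/71 = -1010/71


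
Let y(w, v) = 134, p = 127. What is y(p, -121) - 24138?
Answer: -24004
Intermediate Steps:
y(p, -121) - 24138 = 134 - 24138 = -24004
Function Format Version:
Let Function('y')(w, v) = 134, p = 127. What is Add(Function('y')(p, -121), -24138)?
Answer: -24004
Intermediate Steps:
Add(Function('y')(p, -121), -24138) = Add(134, -24138) = -24004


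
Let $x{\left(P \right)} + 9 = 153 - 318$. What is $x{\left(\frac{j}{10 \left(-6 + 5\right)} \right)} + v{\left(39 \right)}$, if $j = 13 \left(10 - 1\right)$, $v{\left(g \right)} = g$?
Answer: $-135$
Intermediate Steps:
$j = 117$ ($j = 13 \cdot 9 = 117$)
$x{\left(P \right)} = -174$ ($x{\left(P \right)} = -9 + \left(153 - 318\right) = -9 - 165 = -174$)
$x{\left(\frac{j}{10 \left(-6 + 5\right)} \right)} + v{\left(39 \right)} = -174 + 39 = -135$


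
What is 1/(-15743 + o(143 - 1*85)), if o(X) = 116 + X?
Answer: -1/15569 ≈ -6.4230e-5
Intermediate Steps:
1/(-15743 + o(143 - 1*85)) = 1/(-15743 + (116 + (143 - 1*85))) = 1/(-15743 + (116 + (143 - 85))) = 1/(-15743 + (116 + 58)) = 1/(-15743 + 174) = 1/(-15569) = -1/15569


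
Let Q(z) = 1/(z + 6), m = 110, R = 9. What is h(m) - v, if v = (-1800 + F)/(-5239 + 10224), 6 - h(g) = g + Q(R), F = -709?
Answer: -309758/2991 ≈ -103.56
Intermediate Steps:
Q(z) = 1/(6 + z)
h(g) = 89/15 - g (h(g) = 6 - (g + 1/(6 + 9)) = 6 - (g + 1/15) = 6 - (1/15 + g) = 6 + (-1/15 - g) = 89/15 - g)
v = -2509/4985 (v = (-1800 - 709)/(-5239 + 10224) = -2509/4985 ≈ -0.50331)
h(m) - v = (89/15 - 1*110) - 1*(-2509/4985) = (89/15 - 110) + 2509/4985 = -1561/15 + 2509/4985 = -309758/2991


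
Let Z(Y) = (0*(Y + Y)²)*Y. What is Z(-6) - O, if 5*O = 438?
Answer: -438/5 ≈ -87.600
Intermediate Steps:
O = 438/5 (O = (⅕)*438 = 438/5 ≈ 87.600)
Z(Y) = 0 (Z(Y) = (0*(2*Y)²)*Y = (0*(4*Y²))*Y = 0*Y = 0)
Z(-6) - O = 0 - 1*438/5 = 0 - 438/5 = -438/5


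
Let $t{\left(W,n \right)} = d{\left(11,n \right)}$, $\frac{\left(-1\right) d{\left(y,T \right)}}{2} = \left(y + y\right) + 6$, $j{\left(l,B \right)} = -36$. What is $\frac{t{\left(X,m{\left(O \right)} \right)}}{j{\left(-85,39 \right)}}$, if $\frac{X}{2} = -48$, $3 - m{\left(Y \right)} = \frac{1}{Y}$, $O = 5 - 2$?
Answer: $\frac{14}{9} \approx 1.5556$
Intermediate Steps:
$O = 3$
$m{\left(Y \right)} = 3 - \frac{1}{Y}$
$d{\left(y,T \right)} = -12 - 4 y$ ($d{\left(y,T \right)} = - 2 \left(\left(y + y\right) + 6\right) = - 2 \left(2 y + 6\right) = - 2 \left(6 + 2 y\right) = -12 - 4 y$)
$X = -96$ ($X = 2 \left(-48\right) = -96$)
$t{\left(W,n \right)} = -56$ ($t{\left(W,n \right)} = -12 - 44 = -56$)
$\frac{t{\left(X,m{\left(O \right)} \right)}}{j{\left(-85,39 \right)}} = - \frac{56}{-36} = \left(-56\right) \left(- \frac{1}{36}\right) = \frac{14}{9}$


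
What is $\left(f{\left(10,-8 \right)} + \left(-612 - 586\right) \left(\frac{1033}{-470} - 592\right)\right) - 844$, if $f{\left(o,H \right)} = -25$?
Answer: $\frac{167080312}{235} \approx 7.1098 \cdot 10^{5}$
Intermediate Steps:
$\left(f{\left(10,-8 \right)} + \left(-612 - 586\right) \left(\frac{1033}{-470} - 592\right)\right) - 844 = \left(-25 + \left(-612 - 586\right) \left(\frac{1033}{-470} - 592\right)\right) - 844 = \left(-25 - 1198 \left(1033 \left(- \frac{1}{470}\right) - 592\right)\right) - 844 = \left(-25 - 1198 \left(- \frac{1033}{470} - 592\right)\right) - 844 = \left(-25 - - \frac{167284527}{235}\right) - 844 = \left(-25 + \frac{167284527}{235}\right) - 844 = \frac{167278652}{235} - 844 = \frac{167080312}{235}$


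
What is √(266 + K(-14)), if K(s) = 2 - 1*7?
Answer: 3*√29 ≈ 16.155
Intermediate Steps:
K(s) = -5 (K(s) = 2 - 7 = -5)
√(266 + K(-14)) = √(266 - 5) = √261 = 3*√29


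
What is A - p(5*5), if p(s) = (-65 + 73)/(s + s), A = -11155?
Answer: -278879/25 ≈ -11155.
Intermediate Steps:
p(s) = 4/s (p(s) = 8/((2*s)) = 8*(1/(2*s)) = 4/s)
A - p(5*5) = -11155 - 4/(5*5) = -11155 - 4/25 = -278879/25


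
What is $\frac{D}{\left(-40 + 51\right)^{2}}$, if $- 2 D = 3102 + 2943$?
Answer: $- \frac{6045}{242} \approx -24.979$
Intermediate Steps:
$D = - \frac{6045}{2}$ ($D = - \frac{3102 + 2943}{2} = \left(- \frac{1}{2}\right) 6045 = - \frac{6045}{2} \approx -3022.5$)
$\frac{D}{\left(-40 + 51\right)^{2}} = - \frac{6045}{2 \left(-40 + 51\right)^{2}} = - \frac{6045}{2 \cdot 11^{2}} = - \frac{6045}{2 \cdot 121} = \left(- \frac{6045}{2}\right) \frac{1}{121} = - \frac{6045}{242}$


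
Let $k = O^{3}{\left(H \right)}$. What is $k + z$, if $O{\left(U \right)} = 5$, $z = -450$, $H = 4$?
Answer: $-325$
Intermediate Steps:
$k = 125$ ($k = 5^{3} = 125$)
$k + z = 125 - 450 = -325$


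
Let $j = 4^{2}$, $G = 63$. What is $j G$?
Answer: $1008$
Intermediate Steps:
$j = 16$
$j G = 16 \cdot 63 = 1008$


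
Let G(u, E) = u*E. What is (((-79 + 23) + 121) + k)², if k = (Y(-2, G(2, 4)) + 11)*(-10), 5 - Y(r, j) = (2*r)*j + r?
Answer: 189225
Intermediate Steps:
G(u, E) = E*u
Y(r, j) = 5 - r - 2*j*r (Y(r, j) = 5 - ((2*r)*j + r) = 5 - (2*j*r + r) = 5 - (r + 2*j*r) = 5 + (-r - 2*j*r) = 5 - r - 2*j*r)
k = -500 (k = ((5 - 1*(-2) - 2*4*2*(-2)) + 11)*(-10) = ((5 + 2 - 2*8*(-2)) + 11)*(-10) = ((5 + 2 + 32) + 11)*(-10) = (39 + 11)*(-10) = 50*(-10) = -500)
(((-79 + 23) + 121) + k)² = (((-79 + 23) + 121) - 500)² = ((-56 + 121) - 500)² = (65 - 500)² = (-435)² = 189225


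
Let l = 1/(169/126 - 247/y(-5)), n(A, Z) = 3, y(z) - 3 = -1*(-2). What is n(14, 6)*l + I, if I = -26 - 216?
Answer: -7328924/30277 ≈ -242.06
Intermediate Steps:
y(z) = 5 (y(z) = 3 - 1*(-2) = 3 + 2 = 5)
I = -242
l = -630/30277 (l = 1/(169/126 - 247/5) = 1/(-30277/630) = -630/30277 ≈ -0.020808)
n(14, 6)*l + I = 3*(-630/30277) - 242 = -1890/30277 - 242 = -7328924/30277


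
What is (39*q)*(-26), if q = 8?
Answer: -8112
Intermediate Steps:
(39*q)*(-26) = (39*8)*(-26) = 312*(-26) = -8112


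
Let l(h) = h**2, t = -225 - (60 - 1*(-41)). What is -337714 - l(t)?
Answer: -443990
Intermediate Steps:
t = -326 (t = -225 - (60 + 41) = -225 - 1*101 = -225 - 101 = -326)
-337714 - l(t) = -337714 - 1*(-326)**2 = -337714 - 1*106276 = -337714 - 106276 = -443990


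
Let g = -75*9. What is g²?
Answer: 455625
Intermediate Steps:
g = -675
g² = (-675)² = 455625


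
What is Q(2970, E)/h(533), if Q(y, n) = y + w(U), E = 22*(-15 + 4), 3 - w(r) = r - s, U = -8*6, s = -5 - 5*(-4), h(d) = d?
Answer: 3036/533 ≈ 5.6961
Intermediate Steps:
s = 15 (s = -5 + 20 = 15)
U = -48
w(r) = 18 - r (w(r) = 3 - (r - 1*15) = 3 - (r - 15) = 3 - (-15 + r) = 3 + (15 - r) = 18 - r)
E = -242 (E = 22*(-11) = -242)
Q(y, n) = 66 + y (Q(y, n) = y + (18 - 1*(-48)) = y + (18 + 48) = y + 66 = 66 + y)
Q(2970, E)/h(533) = (66 + 2970)/533 = 3036*(1/533) = 3036/533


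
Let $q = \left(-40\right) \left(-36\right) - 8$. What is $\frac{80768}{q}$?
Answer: $\frac{10096}{179} \approx 56.402$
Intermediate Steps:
$q = 1432$ ($q = 1440 - 8 = 1432$)
$\frac{80768}{q} = \frac{80768}{1432} = 80768 \cdot \frac{1}{1432} = \frac{10096}{179}$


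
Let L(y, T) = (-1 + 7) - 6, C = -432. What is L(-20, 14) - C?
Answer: 432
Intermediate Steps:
L(y, T) = 0 (L(y, T) = 6 - 6 = 0)
L(-20, 14) - C = 0 - 1*(-432) = 0 + 432 = 432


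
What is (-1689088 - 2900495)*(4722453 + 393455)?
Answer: -23479884386364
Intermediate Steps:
(-1689088 - 2900495)*(4722453 + 393455) = -4589583*5115908 = -23479884386364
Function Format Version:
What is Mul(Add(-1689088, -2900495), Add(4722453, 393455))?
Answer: -23479884386364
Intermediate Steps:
Mul(Add(-1689088, -2900495), Add(4722453, 393455)) = Mul(-4589583, 5115908) = -23479884386364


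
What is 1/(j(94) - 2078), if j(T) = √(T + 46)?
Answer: -1039/2158972 - √35/2158972 ≈ -0.00048399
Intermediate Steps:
j(T) = √(46 + T)
1/(j(94) - 2078) = 1/(√(46 + 94) - 2078) = 1/(√140 - 2078) = 1/(2*√35 - 2078) = 1/(-2078 + 2*√35)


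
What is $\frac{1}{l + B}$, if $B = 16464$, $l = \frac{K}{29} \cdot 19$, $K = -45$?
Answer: $\frac{29}{476601} \approx 6.0848 \cdot 10^{-5}$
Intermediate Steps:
$l = - \frac{855}{29}$ ($l = - \frac{45}{29} \cdot 19 = \left(-45\right) \frac{1}{29} \cdot 19 = \left(- \frac{45}{29}\right) 19 = - \frac{855}{29} \approx -29.483$)
$\frac{1}{l + B} = \frac{1}{- \frac{855}{29} + 16464} = \frac{1}{\frac{476601}{29}} = \frac{29}{476601}$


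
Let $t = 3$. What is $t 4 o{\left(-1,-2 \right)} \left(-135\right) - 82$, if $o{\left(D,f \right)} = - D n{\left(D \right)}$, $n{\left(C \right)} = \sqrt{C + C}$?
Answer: $-82 - 1620 i \sqrt{2} \approx -82.0 - 2291.0 i$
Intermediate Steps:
$n{\left(C \right)} = \sqrt{2} \sqrt{C}$ ($n{\left(C \right)} = \sqrt{2 C} = \sqrt{2} \sqrt{C}$)
$o{\left(D,f \right)} = - \sqrt{2} D^{\frac{3}{2}}$ ($o{\left(D,f \right)} = - D \sqrt{2} \sqrt{D} = - \sqrt{2} D^{\frac{3}{2}}$)
$t 4 o{\left(-1,-2 \right)} \left(-135\right) - 82 = 3 \cdot 4 \left(- \sqrt{2} \left(-1\right)^{\frac{3}{2}}\right) \left(-135\right) - 82 = 12 \left(- \sqrt{2} \left(- i\right)\right) \left(-135\right) - 82 = 12 i \sqrt{2} \left(-135\right) - 82 = - 1620 i \sqrt{2} - 82 = -82 - 1620 i \sqrt{2}$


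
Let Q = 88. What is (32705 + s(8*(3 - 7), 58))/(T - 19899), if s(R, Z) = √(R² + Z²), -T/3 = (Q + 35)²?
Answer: -1055/2106 - √1097/32643 ≈ -0.50196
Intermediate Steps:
T = -45387 (T = -3*(88 + 35)² = -3*123² = -3*15129 = -45387)
(32705 + s(8*(3 - 7), 58))/(T - 19899) = (32705 + √((8*(3 - 7))² + 58²))/(-45387 - 19899) = (32705 + √((8*(-4))² + 3364))/(-65286) = (32705 + √((-32)² + 3364))*(-1/65286) = (32705 + √(1024 + 3364))*(-1/65286) = (32705 + √4388)*(-1/65286) = (32705 + 2*√1097)*(-1/65286) = -1055/2106 - √1097/32643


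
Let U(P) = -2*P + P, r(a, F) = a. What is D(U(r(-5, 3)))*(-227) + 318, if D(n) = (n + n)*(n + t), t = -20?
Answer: 34368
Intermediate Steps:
U(P) = -P
D(n) = 2*n*(-20 + n) (D(n) = (n + n)*(n - 20) = (2*n)*(-20 + n) = 2*n*(-20 + n))
D(U(r(-5, 3)))*(-227) + 318 = (2*(-1*(-5))*(-20 - 1*(-5)))*(-227) + 318 = (2*5*(-20 + 5))*(-227) + 318 = (2*5*(-15))*(-227) + 318 = -150*(-227) + 318 = 34050 + 318 = 34368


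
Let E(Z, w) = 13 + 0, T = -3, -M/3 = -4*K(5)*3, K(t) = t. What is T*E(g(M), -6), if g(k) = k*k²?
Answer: -39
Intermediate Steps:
M = 180 (M = -3*(-4*5)*3 = -(-60)*3 = -3*(-60) = 180)
g(k) = k³
E(Z, w) = 13
T*E(g(M), -6) = -3*13 = -39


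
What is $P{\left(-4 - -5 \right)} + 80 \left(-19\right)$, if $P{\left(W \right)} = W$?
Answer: $-1519$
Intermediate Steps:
$P{\left(-4 - -5 \right)} + 80 \left(-19\right) = \left(-4 - -5\right) + 80 \left(-19\right) = \left(-4 + 5\right) - 1520 = 1 - 1520 = -1519$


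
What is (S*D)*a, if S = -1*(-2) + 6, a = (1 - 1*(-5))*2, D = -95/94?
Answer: -4560/47 ≈ -97.021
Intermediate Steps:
D = -95/94 (D = -95*1/94 = -95/94 ≈ -1.0106)
a = 12 (a = (1 + 5)*2 = 6*2 = 12)
S = 8 (S = 2 + 6 = 8)
(S*D)*a = (8*(-95/94))*12 = -380/47*12 = -4560/47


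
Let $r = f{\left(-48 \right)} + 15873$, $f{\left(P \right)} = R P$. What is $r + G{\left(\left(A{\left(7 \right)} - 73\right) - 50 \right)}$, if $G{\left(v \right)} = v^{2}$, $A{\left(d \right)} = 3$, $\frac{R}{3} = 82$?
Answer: $18465$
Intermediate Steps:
$R = 246$ ($R = 3 \cdot 82 = 246$)
$f{\left(P \right)} = 246 P$
$r = 4065$ ($r = 246 \left(-48\right) + 15873 = -11808 + 15873 = 4065$)
$r + G{\left(\left(A{\left(7 \right)} - 73\right) - 50 \right)} = 4065 + \left(\left(3 - 73\right) - 50\right)^{2} = 4065 + \left(-70 - 50\right)^{2} = 4065 + \left(-120\right)^{2} = 4065 + 14400 = 18465$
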